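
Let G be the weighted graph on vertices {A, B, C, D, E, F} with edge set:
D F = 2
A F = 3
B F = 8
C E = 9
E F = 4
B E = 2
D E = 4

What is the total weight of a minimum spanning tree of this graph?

Sort edges by weight, then run Kruskal:
B E (2): add — endpoints in different components.
D F (2): add — endpoints in different components.
A F (3): add — endpoints in different components.
D E (4): add — endpoints in different components.
E F (4): skip — E and F already connected.
B F (8): skip — B and F already connected.
C E (9): add — endpoints in different components.
MST edges: B E, D F, A F, D E, C E; total weight 2+2+3+4+9 = 20.

20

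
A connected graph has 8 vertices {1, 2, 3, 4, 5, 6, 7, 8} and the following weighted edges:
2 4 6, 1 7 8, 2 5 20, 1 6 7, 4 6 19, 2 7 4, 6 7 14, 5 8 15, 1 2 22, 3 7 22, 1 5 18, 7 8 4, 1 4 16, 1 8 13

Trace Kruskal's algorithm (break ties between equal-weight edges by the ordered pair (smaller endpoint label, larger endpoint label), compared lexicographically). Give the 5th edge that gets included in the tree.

Sort edges by weight, then run Kruskal:
2 7 (4): add — endpoints in different components.
7 8 (4): add — endpoints in different components.
2 4 (6): add — endpoints in different components.
1 6 (7): add — endpoints in different components.
1 7 (8): add — endpoints in different components.
1 8 (13): skip — 1 and 8 already connected.
6 7 (14): skip — 6 and 7 already connected.
5 8 (15): add — endpoints in different components.
1 4 (16): skip — 1 and 4 already connected.
1 5 (18): skip — 1 and 5 already connected.
4 6 (19): skip — 4 and 6 already connected.
2 5 (20): skip — 2 and 5 already connected.
1 2 (22): skip — 1 and 2 already connected.
3 7 (22): add — endpoints in different components.
The 5th edge added is 1 7.

1-7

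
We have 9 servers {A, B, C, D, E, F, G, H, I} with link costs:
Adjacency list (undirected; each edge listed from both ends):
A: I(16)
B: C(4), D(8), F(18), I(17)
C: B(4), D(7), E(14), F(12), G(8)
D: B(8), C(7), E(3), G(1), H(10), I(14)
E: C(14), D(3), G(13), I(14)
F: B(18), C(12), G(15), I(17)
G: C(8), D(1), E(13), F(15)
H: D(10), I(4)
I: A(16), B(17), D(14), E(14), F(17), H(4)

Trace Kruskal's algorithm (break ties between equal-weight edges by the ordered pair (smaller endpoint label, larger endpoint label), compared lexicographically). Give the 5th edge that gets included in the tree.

Sort edges by weight, then run Kruskal:
D-G (1): add — endpoints in different components.
D-E (3): add — endpoints in different components.
B-C (4): add — endpoints in different components.
H-I (4): add — endpoints in different components.
C-D (7): add — endpoints in different components.
B-D (8): skip — B and D already connected.
C-G (8): skip — C and G already connected.
D-H (10): add — endpoints in different components.
C-F (12): add — endpoints in different components.
E-G (13): skip — E and G already connected.
C-E (14): skip — C and E already connected.
D-I (14): skip — D and I already connected.
E-I (14): skip — E and I already connected.
F-G (15): skip — F and G already connected.
A-I (16): add — endpoints in different components.
The 5th edge added is C-D.

C-D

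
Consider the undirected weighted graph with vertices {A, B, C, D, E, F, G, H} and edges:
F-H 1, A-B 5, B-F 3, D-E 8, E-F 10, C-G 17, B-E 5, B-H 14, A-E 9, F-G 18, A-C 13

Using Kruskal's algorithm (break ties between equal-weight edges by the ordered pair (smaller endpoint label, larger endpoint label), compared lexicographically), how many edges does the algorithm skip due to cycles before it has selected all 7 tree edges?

Kruskal's algorithm — process edges by increasing weight (ties by edge label):
F-H (1): add — endpoints in different components.
B-F (3): add — endpoints in different components.
A-B (5): add — endpoints in different components.
B-E (5): add — endpoints in different components.
D-E (8): add — endpoints in different components.
A-E (9): skip — A and E already connected.
E-F (10): skip — E and F already connected.
A-C (13): add — endpoints in different components.
B-H (14): skip — B and H already connected.
C-G (17): add — endpoints in different components.
Edges rejected before the tree was complete: 3.

3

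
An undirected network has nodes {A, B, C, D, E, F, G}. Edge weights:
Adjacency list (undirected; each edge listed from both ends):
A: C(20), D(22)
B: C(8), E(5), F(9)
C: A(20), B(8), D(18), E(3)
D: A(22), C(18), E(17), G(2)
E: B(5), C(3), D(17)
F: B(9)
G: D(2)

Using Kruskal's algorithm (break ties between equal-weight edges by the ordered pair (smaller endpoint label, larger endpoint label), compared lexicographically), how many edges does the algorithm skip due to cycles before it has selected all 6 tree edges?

Kruskal: consider edges lightest-first.
D–G (2): add — endpoints in different components.
C–E (3): add — endpoints in different components.
B–E (5): add — endpoints in different components.
B–C (8): skip — B and C already connected.
B–F (9): add — endpoints in different components.
D–E (17): add — endpoints in different components.
C–D (18): skip — C and D already connected.
A–C (20): add — endpoints in different components.
Edges rejected before the tree was complete: 2.

2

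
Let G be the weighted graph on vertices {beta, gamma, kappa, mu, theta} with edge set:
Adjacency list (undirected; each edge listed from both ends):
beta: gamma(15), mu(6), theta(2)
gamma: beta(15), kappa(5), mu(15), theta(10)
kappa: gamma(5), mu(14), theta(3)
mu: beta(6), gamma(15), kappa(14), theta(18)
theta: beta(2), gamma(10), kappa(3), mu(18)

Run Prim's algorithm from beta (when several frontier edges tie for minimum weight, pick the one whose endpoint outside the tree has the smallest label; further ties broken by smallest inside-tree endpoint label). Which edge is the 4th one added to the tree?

beta-mu

Prim, starting at beta.
Step 1: cheapest edge leaving the tree is beta—theta (2); add theta.
Step 2: cheapest edge leaving the tree is kappa—theta (3); add kappa.
Step 3: cheapest edge leaving the tree is gamma—kappa (5); add gamma.
Step 4: cheapest edge leaving the tree is beta—mu (6); add mu.
The 4th edge added is beta—mu.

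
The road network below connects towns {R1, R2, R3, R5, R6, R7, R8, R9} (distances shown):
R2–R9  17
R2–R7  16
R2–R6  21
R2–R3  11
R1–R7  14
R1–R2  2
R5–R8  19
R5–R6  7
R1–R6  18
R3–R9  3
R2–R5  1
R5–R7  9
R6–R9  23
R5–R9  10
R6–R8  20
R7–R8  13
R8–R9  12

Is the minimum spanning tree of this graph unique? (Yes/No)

Yes

Kruskal's algorithm — process edges by increasing weight (ties by edge label):
R2–R5 (1): add — endpoints in different components.
R1–R2 (2): add — endpoints in different components.
R3–R9 (3): add — endpoints in different components.
R5–R6 (7): add — endpoints in different components.
R5–R7 (9): add — endpoints in different components.
R5–R9 (10): add — endpoints in different components.
R2–R3 (11): skip — R3 and R2 already connected.
R8–R9 (12): add — endpoints in different components.
Every non-tree edge has weight strictly greater than the heaviest edge on the tree path between its endpoints, so the MST is unique.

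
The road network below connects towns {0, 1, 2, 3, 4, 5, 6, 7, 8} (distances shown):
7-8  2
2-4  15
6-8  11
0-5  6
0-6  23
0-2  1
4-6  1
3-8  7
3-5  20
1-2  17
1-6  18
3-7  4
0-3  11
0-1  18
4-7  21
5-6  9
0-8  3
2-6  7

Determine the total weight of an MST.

Prim, starting at 5.
Step 1: cheapest edge leaving the tree is 0-5 (6); add 0.
Step 2: cheapest edge leaving the tree is 0-2 (1); add 2.
Step 3: cheapest edge leaving the tree is 0-8 (3); add 8.
Step 4: cheapest edge leaving the tree is 7-8 (2); add 7.
Step 5: cheapest edge leaving the tree is 3-7 (4); add 3.
Step 6: cheapest edge leaving the tree is 2-6 (7); add 6.
Step 7: cheapest edge leaving the tree is 4-6 (1); add 4.
Step 8: cheapest edge leaving the tree is 1-2 (17); add 1.
MST edges: 0-5, 0-2, 0-8, 7-8, 3-7, 2-6, 4-6, 1-2; total weight 6+1+3+2+4+7+1+17 = 41.

41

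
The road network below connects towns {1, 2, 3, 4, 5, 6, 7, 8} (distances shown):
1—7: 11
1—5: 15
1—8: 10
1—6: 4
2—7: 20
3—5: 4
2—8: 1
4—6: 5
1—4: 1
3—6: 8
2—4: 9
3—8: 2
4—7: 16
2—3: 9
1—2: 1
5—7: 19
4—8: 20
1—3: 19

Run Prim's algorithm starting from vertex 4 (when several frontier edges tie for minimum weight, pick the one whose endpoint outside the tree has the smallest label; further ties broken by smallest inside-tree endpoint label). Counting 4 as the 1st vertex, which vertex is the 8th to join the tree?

7

Prim, starting at 4.
Step 1: cheapest edge leaving the tree is 1—4 (1); add 1.
Step 2: cheapest edge leaving the tree is 1—2 (1); add 2.
Step 3: cheapest edge leaving the tree is 2—8 (1); add 8.
Step 4: cheapest edge leaving the tree is 3—8 (2); add 3.
Step 5: cheapest edge leaving the tree is 3—5 (4); add 5.
Step 6: cheapest edge leaving the tree is 1—6 (4); add 6.
Step 7: cheapest edge leaving the tree is 1—7 (11); add 7.
Vertex order: 4, 1, 2, 8, 3, 5, 6, 7. The 8th vertex is 7.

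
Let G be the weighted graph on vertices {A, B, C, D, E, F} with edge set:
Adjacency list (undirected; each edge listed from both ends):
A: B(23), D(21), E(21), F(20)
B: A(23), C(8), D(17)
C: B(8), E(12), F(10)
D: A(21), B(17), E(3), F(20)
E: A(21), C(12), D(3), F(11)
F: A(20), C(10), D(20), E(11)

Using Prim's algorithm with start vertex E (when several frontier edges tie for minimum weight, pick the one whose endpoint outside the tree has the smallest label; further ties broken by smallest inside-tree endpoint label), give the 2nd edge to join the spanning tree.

E-F

Grow the tree from E using Prim:
Step 1: frontier [D E 3, E F 11, C E 12, A E 21] → take D E (3); add D.
Step 2: frontier [B D 17, D F 20, A D 21, E F 11, C E 12, A E 21] → take E F (11); add F.
Step 3: frontier [B D 17, A D 21, C E 12, A E 21, C F 10, A F 20] → take C F (10); add C.
Step 4: frontier [B C 8, B D 17, A D 21, A E 21, A F 20] → take B C (8); add B.
Step 5: frontier [A B 23, A D 21, A E 21, A F 20] → take A F (20); add A.
The 2nd edge added is E F.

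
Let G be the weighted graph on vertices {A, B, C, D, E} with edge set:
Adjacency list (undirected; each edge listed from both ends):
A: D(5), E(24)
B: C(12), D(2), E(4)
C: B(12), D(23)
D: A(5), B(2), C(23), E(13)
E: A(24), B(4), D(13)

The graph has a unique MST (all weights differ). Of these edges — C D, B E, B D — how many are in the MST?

2

Kruskal: consider edges lightest-first.
B D (2): add. Components now {A} {B,D} {C} {E}
B E (4): add. Components now {A} {B,D,E} {C}
A D (5): add. Components now {A,B,D,E} {C}
B C (12): add. Components now {A,B,C,D,E}
MST edge set: {B D, B E, A D, B C}.
Of the listed edges, {B E, B D} are in the MST → 2.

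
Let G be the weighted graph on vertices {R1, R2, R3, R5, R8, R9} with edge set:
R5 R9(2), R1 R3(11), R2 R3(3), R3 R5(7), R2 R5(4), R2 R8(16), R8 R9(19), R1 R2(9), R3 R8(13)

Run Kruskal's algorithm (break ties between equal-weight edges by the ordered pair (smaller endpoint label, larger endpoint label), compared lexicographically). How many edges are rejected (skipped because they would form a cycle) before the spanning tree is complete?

Kruskal's algorithm — process edges by increasing weight (ties by edge label):
R5 R9 (2): add. Components now {R1} {R3} {R5,R9} {R8} {R2}
R2 R3 (3): add. Components now {R1} {R2,R3} {R5,R9} {R8}
R2 R5 (4): add. Components now {R1} {R2,R3,R5,R9} {R8}
R3 R5 (7): skip — R3 and R5 already connected.
R1 R2 (9): add. Components now {R1,R2,R3,R5,R9} {R8}
R1 R3 (11): skip — R1 and R3 already connected.
R3 R8 (13): add. Components now {R1,R2,R3,R5,R8,R9}
Edges rejected before the tree was complete: 2.

2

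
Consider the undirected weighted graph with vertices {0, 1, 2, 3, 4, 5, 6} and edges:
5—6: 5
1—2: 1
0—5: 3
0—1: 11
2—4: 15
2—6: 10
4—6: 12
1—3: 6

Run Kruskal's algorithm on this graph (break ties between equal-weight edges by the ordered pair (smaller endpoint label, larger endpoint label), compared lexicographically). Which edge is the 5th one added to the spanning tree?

2-6

Kruskal's algorithm — process edges by increasing weight (ties by edge label):
1—2 (1): add — endpoints in different components.
0—5 (3): add — endpoints in different components.
5—6 (5): add — endpoints in different components.
1—3 (6): add — endpoints in different components.
2—6 (10): add — endpoints in different components.
0—1 (11): skip — 0 and 1 already connected.
4—6 (12): add — endpoints in different components.
The 5th edge added is 2—6.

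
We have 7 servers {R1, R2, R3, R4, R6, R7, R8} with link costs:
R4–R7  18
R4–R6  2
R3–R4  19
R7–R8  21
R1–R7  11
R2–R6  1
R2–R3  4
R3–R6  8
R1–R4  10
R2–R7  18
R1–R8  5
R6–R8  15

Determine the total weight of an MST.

Prim's algorithm from R1:
Step 1: cheapest edge leaving the tree is R1–R8 (5); add R8.
Step 2: cheapest edge leaving the tree is R1–R4 (10); add R4.
Step 3: cheapest edge leaving the tree is R4–R6 (2); add R6.
Step 4: cheapest edge leaving the tree is R2–R6 (1); add R2.
Step 5: cheapest edge leaving the tree is R2–R3 (4); add R3.
Step 6: cheapest edge leaving the tree is R1–R7 (11); add R7.
MST edges: R1–R8, R1–R4, R4–R6, R2–R6, R2–R3, R1–R7; total weight 5+10+2+1+4+11 = 33.

33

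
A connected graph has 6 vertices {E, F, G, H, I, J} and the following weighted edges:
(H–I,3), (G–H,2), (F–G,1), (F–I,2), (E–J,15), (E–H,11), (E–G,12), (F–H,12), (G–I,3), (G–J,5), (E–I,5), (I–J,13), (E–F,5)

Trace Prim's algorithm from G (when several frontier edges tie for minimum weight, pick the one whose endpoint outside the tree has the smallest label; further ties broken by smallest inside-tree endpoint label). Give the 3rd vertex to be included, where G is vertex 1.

Prim's algorithm from G:
Step 1: frontier [F–G 1, G–H 2, G–I 3, G–J 5, E–G 12] → take F–G (1); add F.
Step 2: frontier [F–I 2, E–F 5, F–H 12, G–H 2, G–I 3, G–J 5, E–G 12] → take G–H (2); add H.
Step 3: frontier [F–I 2, E–F 5, G–I 3, G–J 5, E–G 12, H–I 3, E–H 11] → take F–I (2); add I.
Step 4: frontier [E–F 5, G–J 5, E–G 12, E–H 11, E–I 5, I–J 13] → take E–F (5); add E.
Step 5: frontier [E–J 15, G–J 5, I–J 13] → take G–J (5); add J.
Vertex order: G, F, H, I, E, J. The 3rd vertex is H.

H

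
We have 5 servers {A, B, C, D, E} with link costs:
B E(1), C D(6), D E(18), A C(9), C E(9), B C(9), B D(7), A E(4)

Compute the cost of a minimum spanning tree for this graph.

18

Kruskal's algorithm — process edges by increasing weight (ties by edge label):
B E (1): add. Components now {A} {B,E} {C} {D}
A E (4): add. Components now {A,B,E} {C} {D}
C D (6): add. Components now {A,B,E} {C,D}
B D (7): add. Components now {A,B,C,D,E}
MST edges: B E, A E, C D, B D; total weight 1+4+6+7 = 18.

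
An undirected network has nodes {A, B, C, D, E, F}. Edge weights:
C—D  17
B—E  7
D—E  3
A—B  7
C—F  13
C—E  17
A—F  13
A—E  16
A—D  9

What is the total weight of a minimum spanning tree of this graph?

43

Prim's algorithm from B:
Step 1: frontier [A—B 7, B—E 7] → take A—B (7); add A.
Step 2: frontier [A—D 9, A—F 13, A—E 16, B—E 7] → take B—E (7); add E.
Step 3: frontier [A—D 9, A—F 13, D—E 3, C—E 17] → take D—E (3); add D.
Step 4: frontier [A—F 13, C—D 17, C—E 17] → take A—F (13); add F.
Step 5: frontier [C—D 17, C—E 17, C—F 13] → take C—F (13); add C.
MST edges: A—B, B—E, D—E, A—F, C—F; total weight 7+7+3+13+13 = 43.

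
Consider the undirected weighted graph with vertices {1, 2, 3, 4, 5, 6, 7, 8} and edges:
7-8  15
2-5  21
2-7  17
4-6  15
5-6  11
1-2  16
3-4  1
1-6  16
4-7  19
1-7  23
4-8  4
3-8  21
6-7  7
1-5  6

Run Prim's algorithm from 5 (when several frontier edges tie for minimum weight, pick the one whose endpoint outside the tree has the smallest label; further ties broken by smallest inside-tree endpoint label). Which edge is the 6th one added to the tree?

4-8

Prim, starting at 5.
Step 1: frontier [1-5 6, 5-6 11, 2-5 21] → take 1-5 (6); add 1.
Step 2: frontier [1-2 16, 1-6 16, 1-7 23, 5-6 11, 2-5 21] → take 5-6 (11); add 6.
Step 3: frontier [1-2 16, 1-7 23, 2-5 21, 6-7 7, 4-6 15] → take 6-7 (7); add 7.
Step 4: frontier [1-2 16, 2-5 21, 4-6 15, 7-8 15, 2-7 17, 4-7 19] → take 4-6 (15); add 4.
Step 5: frontier [1-2 16, 3-4 1, 4-8 4, 2-5 21, 7-8 15, 2-7 17] → take 3-4 (1); add 3.
Step 6: frontier [1-2 16, 3-8 21, 4-8 4, 2-5 21, 7-8 15, 2-7 17] → take 4-8 (4); add 8.
Step 7: frontier [1-2 16, 2-5 21, 2-7 17] → take 1-2 (16); add 2.
The 6th edge added is 4-8.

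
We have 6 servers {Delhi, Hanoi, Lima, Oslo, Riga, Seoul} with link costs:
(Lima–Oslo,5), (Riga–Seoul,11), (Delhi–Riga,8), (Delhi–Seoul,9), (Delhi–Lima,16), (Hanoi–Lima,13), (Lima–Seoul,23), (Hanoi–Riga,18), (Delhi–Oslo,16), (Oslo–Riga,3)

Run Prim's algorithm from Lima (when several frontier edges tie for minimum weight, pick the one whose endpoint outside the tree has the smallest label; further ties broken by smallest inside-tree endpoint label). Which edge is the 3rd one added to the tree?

Delhi-Riga

Prim, starting at Lima.
Step 1: cheapest edge leaving the tree is Lima–Oslo (5); add Oslo.
Step 2: cheapest edge leaving the tree is Oslo–Riga (3); add Riga.
Step 3: cheapest edge leaving the tree is Delhi–Riga (8); add Delhi.
Step 4: cheapest edge leaving the tree is Delhi–Seoul (9); add Seoul.
Step 5: cheapest edge leaving the tree is Hanoi–Lima (13); add Hanoi.
The 3rd edge added is Delhi–Riga.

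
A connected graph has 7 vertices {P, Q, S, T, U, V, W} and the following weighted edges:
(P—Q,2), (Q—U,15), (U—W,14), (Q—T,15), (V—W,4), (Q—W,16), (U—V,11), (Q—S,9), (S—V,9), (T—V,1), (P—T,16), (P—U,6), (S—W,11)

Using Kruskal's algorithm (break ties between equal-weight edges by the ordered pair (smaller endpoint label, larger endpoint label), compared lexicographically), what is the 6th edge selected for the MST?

S-V

Kruskal's algorithm — process edges by increasing weight (ties by edge label):
T—V (1): add — endpoints in different components.
P—Q (2): add — endpoints in different components.
V—W (4): add — endpoints in different components.
P—U (6): add — endpoints in different components.
Q—S (9): add — endpoints in different components.
S—V (9): add — endpoints in different components.
The 6th edge added is S—V.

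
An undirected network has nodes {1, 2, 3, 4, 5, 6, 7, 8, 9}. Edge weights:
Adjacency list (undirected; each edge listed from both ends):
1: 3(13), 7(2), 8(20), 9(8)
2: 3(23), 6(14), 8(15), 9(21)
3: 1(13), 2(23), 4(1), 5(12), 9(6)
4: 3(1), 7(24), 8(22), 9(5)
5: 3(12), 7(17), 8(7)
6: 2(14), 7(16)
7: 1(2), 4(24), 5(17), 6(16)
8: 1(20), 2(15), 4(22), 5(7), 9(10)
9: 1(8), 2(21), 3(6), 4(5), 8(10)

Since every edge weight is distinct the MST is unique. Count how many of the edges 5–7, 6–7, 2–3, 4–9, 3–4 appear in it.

2

Kruskal: consider edges lightest-first.
3–4 (1): add — endpoints in different components.
1–7 (2): add — endpoints in different components.
4–9 (5): add — endpoints in different components.
3–9 (6): skip — 3 and 9 already connected.
5–8 (7): add — endpoints in different components.
1–9 (8): add — endpoints in different components.
8–9 (10): add — endpoints in different components.
3–5 (12): skip — 3 and 5 already connected.
1–3 (13): skip — 1 and 3 already connected.
2–6 (14): add — endpoints in different components.
2–8 (15): add — endpoints in different components.
MST edge set: {3–4, 1–7, 4–9, 5–8, 1–9, 8–9, 2–6, 2–8}.
Of the listed edges, {4–9, 3–4} are in the MST → 2.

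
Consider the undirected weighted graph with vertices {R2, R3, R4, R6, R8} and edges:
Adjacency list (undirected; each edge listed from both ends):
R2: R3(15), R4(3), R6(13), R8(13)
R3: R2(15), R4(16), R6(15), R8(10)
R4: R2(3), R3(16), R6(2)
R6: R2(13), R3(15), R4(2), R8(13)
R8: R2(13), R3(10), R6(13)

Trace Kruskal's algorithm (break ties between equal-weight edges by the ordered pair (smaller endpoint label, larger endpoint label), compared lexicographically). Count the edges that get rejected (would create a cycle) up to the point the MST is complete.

1

Sort edges by weight, then run Kruskal:
R4-R6 (2): add — endpoints in different components.
R2-R4 (3): add — endpoints in different components.
R3-R8 (10): add — endpoints in different components.
R2-R6 (13): skip — R6 and R2 already connected.
R2-R8 (13): add — endpoints in different components.
Edges rejected before the tree was complete: 1.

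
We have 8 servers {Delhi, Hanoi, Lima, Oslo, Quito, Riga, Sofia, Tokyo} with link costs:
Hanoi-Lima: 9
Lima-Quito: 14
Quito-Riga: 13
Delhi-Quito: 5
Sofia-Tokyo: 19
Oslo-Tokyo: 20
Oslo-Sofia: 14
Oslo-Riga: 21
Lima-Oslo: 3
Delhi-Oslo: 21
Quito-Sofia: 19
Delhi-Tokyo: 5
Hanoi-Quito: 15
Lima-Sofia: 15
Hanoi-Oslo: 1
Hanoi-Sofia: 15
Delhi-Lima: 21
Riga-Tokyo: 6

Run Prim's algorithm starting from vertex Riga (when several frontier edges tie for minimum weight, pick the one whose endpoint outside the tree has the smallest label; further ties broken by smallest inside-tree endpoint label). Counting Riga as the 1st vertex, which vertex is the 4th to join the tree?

Quito

Prim's algorithm from Riga:
Step 1: cheapest edge leaving the tree is Riga-Tokyo (6); add Tokyo.
Step 2: cheapest edge leaving the tree is Delhi-Tokyo (5); add Delhi.
Step 3: cheapest edge leaving the tree is Delhi-Quito (5); add Quito.
Step 4: cheapest edge leaving the tree is Lima-Quito (14); add Lima.
Step 5: cheapest edge leaving the tree is Lima-Oslo (3); add Oslo.
Step 6: cheapest edge leaving the tree is Hanoi-Oslo (1); add Hanoi.
Step 7: cheapest edge leaving the tree is Oslo-Sofia (14); add Sofia.
Vertex order: Riga, Tokyo, Delhi, Quito, Lima, Oslo, Hanoi, Sofia. The 4th vertex is Quito.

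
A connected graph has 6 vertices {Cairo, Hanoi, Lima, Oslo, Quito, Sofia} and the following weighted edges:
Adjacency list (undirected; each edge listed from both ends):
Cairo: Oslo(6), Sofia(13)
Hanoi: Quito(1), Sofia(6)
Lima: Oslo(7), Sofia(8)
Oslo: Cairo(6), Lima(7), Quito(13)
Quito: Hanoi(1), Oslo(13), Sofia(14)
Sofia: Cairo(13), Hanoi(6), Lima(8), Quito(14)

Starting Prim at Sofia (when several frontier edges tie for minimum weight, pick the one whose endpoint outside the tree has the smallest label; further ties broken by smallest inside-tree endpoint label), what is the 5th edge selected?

Grow the tree from Sofia using Prim:
Step 1: frontier [Hanoi—Sofia 6, Lima—Sofia 8, Cairo—Sofia 13, Quito—Sofia 14] → take Hanoi—Sofia (6); add Hanoi.
Step 2: frontier [Hanoi—Quito 1, Lima—Sofia 8, Cairo—Sofia 13, Quito—Sofia 14] → take Hanoi—Quito (1); add Quito.
Step 3: frontier [Oslo—Quito 13, Lima—Sofia 8, Cairo—Sofia 13] → take Lima—Sofia (8); add Lima.
Step 4: frontier [Lima—Oslo 7, Oslo—Quito 13, Cairo—Sofia 13] → take Lima—Oslo (7); add Oslo.
Step 5: frontier [Cairo—Oslo 6, Cairo—Sofia 13] → take Cairo—Oslo (6); add Cairo.
The 5th edge added is Cairo—Oslo.

Cairo-Oslo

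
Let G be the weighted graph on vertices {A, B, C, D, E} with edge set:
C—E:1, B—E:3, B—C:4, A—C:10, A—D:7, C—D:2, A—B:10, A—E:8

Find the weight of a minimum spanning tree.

13

Kruskal's algorithm — process edges by increasing weight (ties by edge label):
C—E (1): add — endpoints in different components.
C—D (2): add — endpoints in different components.
B—E (3): add — endpoints in different components.
B—C (4): skip — B and C already connected.
A—D (7): add — endpoints in different components.
MST edges: C—E, C—D, B—E, A—D; total weight 1+2+3+7 = 13.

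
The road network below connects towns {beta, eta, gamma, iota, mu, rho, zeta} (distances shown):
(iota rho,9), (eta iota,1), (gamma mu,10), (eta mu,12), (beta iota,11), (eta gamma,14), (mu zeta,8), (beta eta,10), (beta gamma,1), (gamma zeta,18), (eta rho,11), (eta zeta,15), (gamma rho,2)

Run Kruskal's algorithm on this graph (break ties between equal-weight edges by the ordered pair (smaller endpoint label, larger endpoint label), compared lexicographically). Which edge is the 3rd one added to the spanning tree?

Sort edges by weight, then run Kruskal:
beta gamma (1): add. Components now {iota} {mu} {eta} {beta,gamma} {zeta} {rho}
eta iota (1): add. Components now {eta,iota} {mu} {beta,gamma} {zeta} {rho}
gamma rho (2): add. Components now {eta,iota} {mu} {beta,gamma,rho} {zeta}
mu zeta (8): add. Components now {eta,iota} {mu,zeta} {beta,gamma,rho}
iota rho (9): add. Components now {beta,eta,gamma,iota,rho} {mu,zeta}
beta eta (10): skip — eta and beta already connected.
gamma mu (10): add. Components now {beta,eta,gamma,iota,mu,rho,zeta}
The 3rd edge added is gamma rho.

gamma-rho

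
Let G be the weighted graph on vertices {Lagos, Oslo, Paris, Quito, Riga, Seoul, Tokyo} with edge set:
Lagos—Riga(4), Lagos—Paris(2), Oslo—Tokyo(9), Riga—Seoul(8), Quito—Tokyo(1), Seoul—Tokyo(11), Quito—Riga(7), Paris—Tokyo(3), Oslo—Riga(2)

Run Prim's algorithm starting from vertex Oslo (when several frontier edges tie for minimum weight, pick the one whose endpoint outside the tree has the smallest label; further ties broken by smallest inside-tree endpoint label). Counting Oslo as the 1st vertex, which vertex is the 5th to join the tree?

Tokyo

Prim, starting at Oslo.
Step 1: cheapest edge leaving the tree is Oslo—Riga (2); add Riga.
Step 2: cheapest edge leaving the tree is Lagos—Riga (4); add Lagos.
Step 3: cheapest edge leaving the tree is Lagos—Paris (2); add Paris.
Step 4: cheapest edge leaving the tree is Paris—Tokyo (3); add Tokyo.
Step 5: cheapest edge leaving the tree is Quito—Tokyo (1); add Quito.
Step 6: cheapest edge leaving the tree is Riga—Seoul (8); add Seoul.
Vertex order: Oslo, Riga, Lagos, Paris, Tokyo, Quito, Seoul. The 5th vertex is Tokyo.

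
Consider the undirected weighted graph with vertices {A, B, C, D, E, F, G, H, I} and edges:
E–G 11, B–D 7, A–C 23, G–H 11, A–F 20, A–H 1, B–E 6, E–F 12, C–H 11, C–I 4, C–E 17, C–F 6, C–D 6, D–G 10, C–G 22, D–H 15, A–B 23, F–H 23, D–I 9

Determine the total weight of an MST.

Prim, starting at H.
Step 1: cheapest edge leaving the tree is A–H (1); add A.
Step 2: cheapest edge leaving the tree is C–H (11); add C.
Step 3: cheapest edge leaving the tree is C–I (4); add I.
Step 4: cheapest edge leaving the tree is C–D (6); add D.
Step 5: cheapest edge leaving the tree is C–F (6); add F.
Step 6: cheapest edge leaving the tree is B–D (7); add B.
Step 7: cheapest edge leaving the tree is B–E (6); add E.
Step 8: cheapest edge leaving the tree is D–G (10); add G.
MST edges: A–H, C–H, C–I, C–D, C–F, B–D, B–E, D–G; total weight 1+11+4+6+6+7+6+10 = 51.

51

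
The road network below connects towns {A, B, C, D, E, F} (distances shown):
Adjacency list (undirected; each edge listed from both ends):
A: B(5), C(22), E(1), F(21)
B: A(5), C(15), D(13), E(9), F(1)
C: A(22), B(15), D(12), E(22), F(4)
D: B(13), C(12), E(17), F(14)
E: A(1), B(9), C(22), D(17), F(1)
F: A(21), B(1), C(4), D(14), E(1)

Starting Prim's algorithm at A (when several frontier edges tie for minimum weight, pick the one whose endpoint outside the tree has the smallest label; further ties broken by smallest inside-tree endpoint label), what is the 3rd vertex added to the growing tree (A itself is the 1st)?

F

Grow the tree from A using Prim:
Step 1: frontier [A–E 1, A–B 5, A–F 21, A–C 22] → take A–E (1); add E.
Step 2: frontier [A–B 5, A–F 21, A–C 22, E–F 1, B–E 9, D–E 17, C–E 22] → take E–F (1); add F.
Step 3: frontier [A–B 5, A–C 22, B–E 9, D–E 17, C–E 22, B–F 1, C–F 4, D–F 14] → take B–F (1); add B.
Step 4: frontier [A–C 22, B–D 13, B–C 15, D–E 17, C–E 22, C–F 4, D–F 14] → take C–F (4); add C.
Step 5: frontier [B–D 13, C–D 12, D–E 17, D–F 14] → take C–D (12); add D.
Vertex order: A, E, F, B, C, D. The 3rd vertex is F.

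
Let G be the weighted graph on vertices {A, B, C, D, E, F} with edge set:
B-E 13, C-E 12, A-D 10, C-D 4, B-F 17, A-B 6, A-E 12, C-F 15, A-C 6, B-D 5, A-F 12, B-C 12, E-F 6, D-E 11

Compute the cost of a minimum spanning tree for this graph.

Kruskal: consider edges lightest-first.
C-D (4): add — endpoints in different components.
B-D (5): add — endpoints in different components.
A-B (6): add — endpoints in different components.
A-C (6): skip — A and C already connected.
E-F (6): add — endpoints in different components.
A-D (10): skip — A and D already connected.
D-E (11): add — endpoints in different components.
MST edges: C-D, B-D, A-B, E-F, D-E; total weight 4+5+6+6+11 = 32.

32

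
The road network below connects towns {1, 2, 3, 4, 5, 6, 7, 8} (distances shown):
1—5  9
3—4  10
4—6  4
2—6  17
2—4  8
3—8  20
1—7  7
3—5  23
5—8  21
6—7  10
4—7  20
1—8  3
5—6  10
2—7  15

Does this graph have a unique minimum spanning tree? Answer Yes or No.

Kruskal's algorithm — process edges by increasing weight (ties by edge label):
1—8 (3): add — endpoints in different components.
4—6 (4): add — endpoints in different components.
1—7 (7): add — endpoints in different components.
2—4 (8): add — endpoints in different components.
1—5 (9): add — endpoints in different components.
3—4 (10): add — endpoints in different components.
5—6 (10): add — endpoints in different components.
Non-tree edge 6—7 has weight 10, equal to the heaviest edge on its tree cycle — swapping gives another MST of the same weight. Not unique.

No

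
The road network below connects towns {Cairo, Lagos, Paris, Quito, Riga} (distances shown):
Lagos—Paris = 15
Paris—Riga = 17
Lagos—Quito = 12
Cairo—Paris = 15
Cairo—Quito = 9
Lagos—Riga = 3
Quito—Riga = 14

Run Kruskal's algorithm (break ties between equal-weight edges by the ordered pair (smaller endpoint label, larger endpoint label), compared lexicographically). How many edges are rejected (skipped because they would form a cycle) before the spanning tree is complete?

Kruskal's algorithm — process edges by increasing weight (ties by edge label):
Lagos—Riga (3): add — endpoints in different components.
Cairo—Quito (9): add — endpoints in different components.
Lagos—Quito (12): add — endpoints in different components.
Quito—Riga (14): skip — Quito and Riga already connected.
Cairo—Paris (15): add — endpoints in different components.
Edges rejected before the tree was complete: 1.

1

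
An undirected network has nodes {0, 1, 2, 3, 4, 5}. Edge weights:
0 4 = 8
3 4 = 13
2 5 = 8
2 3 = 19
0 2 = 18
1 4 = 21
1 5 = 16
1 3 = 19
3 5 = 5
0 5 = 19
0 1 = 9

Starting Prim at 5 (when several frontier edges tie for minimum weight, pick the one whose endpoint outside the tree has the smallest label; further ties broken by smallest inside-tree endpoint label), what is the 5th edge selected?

Prim, starting at 5.
Step 1: frontier [3 5 5, 2 5 8, 1 5 16, 0 5 19] → take 3 5 (5); add 3.
Step 2: frontier [3 4 13, 1 3 19, 2 3 19, 2 5 8, 1 5 16, 0 5 19] → take 2 5 (8); add 2.
Step 3: frontier [0 2 18, 3 4 13, 1 3 19, 1 5 16, 0 5 19] → take 3 4 (13); add 4.
Step 4: frontier [0 2 18, 1 3 19, 0 4 8, 1 4 21, 1 5 16, 0 5 19] → take 0 4 (8); add 0.
Step 5: frontier [0 1 9, 1 3 19, 1 4 21, 1 5 16] → take 0 1 (9); add 1.
The 5th edge added is 0 1.

0-1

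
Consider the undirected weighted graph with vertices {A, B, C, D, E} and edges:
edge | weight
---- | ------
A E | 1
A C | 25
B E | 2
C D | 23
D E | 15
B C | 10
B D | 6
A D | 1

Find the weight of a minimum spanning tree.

14

Sort edges by weight, then run Kruskal:
A D (1): add — endpoints in different components.
A E (1): add — endpoints in different components.
B E (2): add — endpoints in different components.
B D (6): skip — B and D already connected.
B C (10): add — endpoints in different components.
MST edges: A D, A E, B E, B C; total weight 1+1+2+10 = 14.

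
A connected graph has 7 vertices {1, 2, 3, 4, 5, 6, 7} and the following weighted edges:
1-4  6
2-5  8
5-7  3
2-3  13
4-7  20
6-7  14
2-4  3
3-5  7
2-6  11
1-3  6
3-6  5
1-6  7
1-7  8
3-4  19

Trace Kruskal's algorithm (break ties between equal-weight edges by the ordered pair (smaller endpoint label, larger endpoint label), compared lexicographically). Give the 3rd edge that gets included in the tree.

3-6

Kruskal: consider edges lightest-first.
2-4 (3): add — endpoints in different components.
5-7 (3): add — endpoints in different components.
3-6 (5): add — endpoints in different components.
1-3 (6): add — endpoints in different components.
1-4 (6): add — endpoints in different components.
1-6 (7): skip — 1 and 6 already connected.
3-5 (7): add — endpoints in different components.
The 3rd edge added is 3-6.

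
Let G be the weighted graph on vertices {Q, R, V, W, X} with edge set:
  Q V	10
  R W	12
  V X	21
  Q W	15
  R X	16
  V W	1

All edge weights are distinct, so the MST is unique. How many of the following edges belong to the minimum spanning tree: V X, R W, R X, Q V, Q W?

Kruskal's algorithm — process edges by increasing weight (ties by edge label):
V W (1): add. Components now {X} {R} {V,W} {Q}
Q V (10): add. Components now {X} {R} {Q,V,W}
R W (12): add. Components now {X} {Q,R,V,W}
Q W (15): skip — W and Q already connected.
R X (16): add. Components now {Q,R,V,W,X}
MST edge set: {V W, Q V, R W, R X}.
Of the listed edges, {R W, R X, Q V} are in the MST → 3.

3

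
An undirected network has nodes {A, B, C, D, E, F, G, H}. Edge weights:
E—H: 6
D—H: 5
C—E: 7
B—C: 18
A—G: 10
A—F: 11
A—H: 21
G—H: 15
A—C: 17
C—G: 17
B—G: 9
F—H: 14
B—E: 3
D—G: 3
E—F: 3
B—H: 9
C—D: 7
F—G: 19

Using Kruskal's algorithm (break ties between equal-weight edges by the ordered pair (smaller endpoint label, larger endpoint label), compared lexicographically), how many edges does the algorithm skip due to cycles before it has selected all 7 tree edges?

3

Kruskal's algorithm — process edges by increasing weight (ties by edge label):
B—E (3): add — endpoints in different components.
D—G (3): add — endpoints in different components.
E—F (3): add — endpoints in different components.
D—H (5): add — endpoints in different components.
E—H (6): add — endpoints in different components.
C—D (7): add — endpoints in different components.
C—E (7): skip — C and E already connected.
B—G (9): skip — B and G already connected.
B—H (9): skip — B and H already connected.
A—G (10): add — endpoints in different components.
Edges rejected before the tree was complete: 3.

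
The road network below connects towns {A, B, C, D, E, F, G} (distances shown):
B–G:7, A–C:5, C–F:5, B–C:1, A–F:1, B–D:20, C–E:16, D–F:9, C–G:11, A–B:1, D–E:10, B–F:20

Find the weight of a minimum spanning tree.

29

Kruskal: consider edges lightest-first.
A–B (1): add — endpoints in different components.
A–F (1): add — endpoints in different components.
B–C (1): add — endpoints in different components.
A–C (5): skip — A and C already connected.
C–F (5): skip — C and F already connected.
B–G (7): add — endpoints in different components.
D–F (9): add — endpoints in different components.
D–E (10): add — endpoints in different components.
MST edges: A–B, A–F, B–C, B–G, D–F, D–E; total weight 1+1+1+7+9+10 = 29.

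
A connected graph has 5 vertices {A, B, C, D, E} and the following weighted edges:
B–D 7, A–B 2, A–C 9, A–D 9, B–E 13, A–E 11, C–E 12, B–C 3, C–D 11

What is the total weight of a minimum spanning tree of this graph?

23

Prim, starting at B.
Step 1: cheapest edge leaving the tree is A–B (2); add A.
Step 2: cheapest edge leaving the tree is B–C (3); add C.
Step 3: cheapest edge leaving the tree is B–D (7); add D.
Step 4: cheapest edge leaving the tree is A–E (11); add E.
MST edges: A–B, B–C, B–D, A–E; total weight 2+3+7+11 = 23.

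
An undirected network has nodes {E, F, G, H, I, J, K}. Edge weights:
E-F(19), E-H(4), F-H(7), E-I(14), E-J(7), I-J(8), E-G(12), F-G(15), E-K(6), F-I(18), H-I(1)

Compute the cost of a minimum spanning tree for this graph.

Kruskal's algorithm — process edges by increasing weight (ties by edge label):
H-I (1): add. Components now {E} {F} {G} {H,I} {J} {K}
E-H (4): add. Components now {E,H,I} {F} {G} {J} {K}
E-K (6): add. Components now {E,H,I,K} {F} {G} {J}
E-J (7): add. Components now {E,H,I,J,K} {F} {G}
F-H (7): add. Components now {E,F,H,I,J,K} {G}
I-J (8): skip — I and J already connected.
E-G (12): add. Components now {E,F,G,H,I,J,K}
MST edges: H-I, E-H, E-K, E-J, F-H, E-G; total weight 1+4+6+7+7+12 = 37.

37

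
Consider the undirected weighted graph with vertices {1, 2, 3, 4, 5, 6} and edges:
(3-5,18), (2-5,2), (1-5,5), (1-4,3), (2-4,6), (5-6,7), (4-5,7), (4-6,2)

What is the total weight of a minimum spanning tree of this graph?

Prim's algorithm from 4:
Step 1: frontier [4-6 2, 1-4 3, 2-4 6, 4-5 7] → take 4-6 (2); add 6.
Step 2: frontier [1-4 3, 2-4 6, 4-5 7, 5-6 7] → take 1-4 (3); add 1.
Step 3: frontier [1-5 5, 2-4 6, 4-5 7, 5-6 7] → take 1-5 (5); add 5.
Step 4: frontier [2-4 6, 2-5 2, 3-5 18] → take 2-5 (2); add 2.
Step 5: frontier [3-5 18] → take 3-5 (18); add 3.
MST edges: 4-6, 1-4, 1-5, 2-5, 3-5; total weight 2+3+5+2+18 = 30.

30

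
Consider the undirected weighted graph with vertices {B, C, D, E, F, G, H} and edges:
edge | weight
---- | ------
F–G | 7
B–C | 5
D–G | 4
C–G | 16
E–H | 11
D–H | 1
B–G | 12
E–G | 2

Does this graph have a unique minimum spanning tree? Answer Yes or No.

Kruskal's algorithm — process edges by increasing weight (ties by edge label):
D–H (1): add — endpoints in different components.
E–G (2): add — endpoints in different components.
D–G (4): add — endpoints in different components.
B–C (5): add — endpoints in different components.
F–G (7): add — endpoints in different components.
E–H (11): skip — E and H already connected.
B–G (12): add — endpoints in different components.
Every non-tree edge has weight strictly greater than the heaviest edge on the tree path between its endpoints, so the MST is unique.

Yes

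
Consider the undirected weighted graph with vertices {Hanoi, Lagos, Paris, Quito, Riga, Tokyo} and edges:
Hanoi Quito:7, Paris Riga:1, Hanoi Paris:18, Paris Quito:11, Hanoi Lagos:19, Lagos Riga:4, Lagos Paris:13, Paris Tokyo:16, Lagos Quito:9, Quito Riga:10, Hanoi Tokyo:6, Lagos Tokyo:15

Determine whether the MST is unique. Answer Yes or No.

Kruskal's algorithm — process edges by increasing weight (ties by edge label):
Paris Riga (1): add. Components now {Paris,Riga} {Lagos} {Tokyo} {Quito} {Hanoi}
Lagos Riga (4): add. Components now {Lagos,Paris,Riga} {Tokyo} {Quito} {Hanoi}
Hanoi Tokyo (6): add. Components now {Lagos,Paris,Riga} {Hanoi,Tokyo} {Quito}
Hanoi Quito (7): add. Components now {Lagos,Paris,Riga} {Hanoi,Quito,Tokyo}
Lagos Quito (9): add. Components now {Hanoi,Lagos,Paris,Quito,Riga,Tokyo}
Every non-tree edge has weight strictly greater than the heaviest edge on the tree path between its endpoints, so the MST is unique.

Yes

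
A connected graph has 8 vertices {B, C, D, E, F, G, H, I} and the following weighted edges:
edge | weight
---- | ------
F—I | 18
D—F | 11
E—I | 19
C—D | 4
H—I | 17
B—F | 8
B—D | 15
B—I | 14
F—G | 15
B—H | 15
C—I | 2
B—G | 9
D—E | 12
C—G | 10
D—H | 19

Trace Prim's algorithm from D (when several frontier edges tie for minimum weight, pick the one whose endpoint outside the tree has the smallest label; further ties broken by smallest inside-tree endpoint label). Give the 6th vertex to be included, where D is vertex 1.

F

Prim, starting at D.
Step 1: cheapest edge leaving the tree is C—D (4); add C.
Step 2: cheapest edge leaving the tree is C—I (2); add I.
Step 3: cheapest edge leaving the tree is C—G (10); add G.
Step 4: cheapest edge leaving the tree is B—G (9); add B.
Step 5: cheapest edge leaving the tree is B—F (8); add F.
Step 6: cheapest edge leaving the tree is D—E (12); add E.
Step 7: cheapest edge leaving the tree is B—H (15); add H.
Vertex order: D, C, I, G, B, F, E, H. The 6th vertex is F.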